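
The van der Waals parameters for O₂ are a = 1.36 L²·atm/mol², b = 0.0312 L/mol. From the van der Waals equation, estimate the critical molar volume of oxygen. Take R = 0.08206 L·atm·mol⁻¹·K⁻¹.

For a van der Waals gas, V_m,c = 3b.
V_m,c = 3×0.0312 = 0.09360 L/mol

V_m,c ≈ 0.09360 L/mol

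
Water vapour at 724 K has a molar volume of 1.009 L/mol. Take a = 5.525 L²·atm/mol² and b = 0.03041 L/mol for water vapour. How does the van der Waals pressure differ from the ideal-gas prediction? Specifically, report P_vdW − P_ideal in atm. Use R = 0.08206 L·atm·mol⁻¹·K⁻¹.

ΔP ≈ -3.597 atm

Ideal: P_ideal = RT/V_m = (0.08206)(724)/1.009 = 58.8815 atm
vdW: P = RT/(V_m − b) − a/V_m² = 59.4114/0.978590 − 5.525/1.01808 = 60.7112 − 5.42688 = 55.2843 atm
ΔP = 55.2843 − 58.8815 = -3.597 atm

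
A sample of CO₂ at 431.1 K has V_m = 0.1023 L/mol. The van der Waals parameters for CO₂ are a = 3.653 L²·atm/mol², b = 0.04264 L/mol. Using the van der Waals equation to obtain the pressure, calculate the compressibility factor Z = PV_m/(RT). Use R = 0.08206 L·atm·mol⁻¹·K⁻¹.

Z ≈ 0.7053

P = RT/(V_m − b) − a/V_m² = (0.08206)(431.1)/(0.1023 − 0.04264) − 3.653/(0.1023)²
  = 35.376/0.059660 − 349.06 = 592.96 − 349.06 = 243.90 atm
Z = PV_m/(RT) = (243.90)(0.1023)/((0.08206)(431.1)) = 24.951/35.376 = 0.7053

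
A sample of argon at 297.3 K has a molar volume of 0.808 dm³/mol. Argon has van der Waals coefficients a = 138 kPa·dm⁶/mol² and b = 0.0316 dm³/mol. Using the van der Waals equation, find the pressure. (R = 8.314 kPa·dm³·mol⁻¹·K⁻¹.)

P ≈ 2972 kPa

P = RT/(V_m − b) − a/V_m²
RT/(V_m − b) = (8.314)(297.3)/(0.808 − 0.0316) = 2471.8/0.77640 = 3183.7 kPa
a/V_m² = 138/(0.808)² = 211.38 kPa
P = 3183.7 − 211.38 = 2972 kPa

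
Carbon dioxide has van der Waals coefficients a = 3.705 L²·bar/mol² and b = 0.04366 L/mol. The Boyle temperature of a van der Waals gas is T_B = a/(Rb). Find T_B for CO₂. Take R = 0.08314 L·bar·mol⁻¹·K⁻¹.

For a van der Waals gas the second virial coefficient B₂ = b − a/(RT) vanishes at T_B = a/(Rb).
T_B = 3.705/(0.08314×0.04366) = 3.705/0.0036299 = 1021 K

T_B ≈ 1021 K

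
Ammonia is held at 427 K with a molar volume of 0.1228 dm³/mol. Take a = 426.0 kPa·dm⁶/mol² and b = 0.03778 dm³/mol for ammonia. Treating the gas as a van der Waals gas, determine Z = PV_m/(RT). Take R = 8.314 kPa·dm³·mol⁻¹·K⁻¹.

Z ≈ 0.4672

P = RT/(V_m − b) − a/V_m² = (8.314)(427)/(0.1228 − 0.03778) − 426.0/(0.1228)²
  = 3550.1/0.085020 − 28250 = 41756 − 28250 = 13506 kPa
Z = PV_m/(RT) = (13506)(0.1228)/((8.314)(427)) = 1658.5/3550.1 = 0.4672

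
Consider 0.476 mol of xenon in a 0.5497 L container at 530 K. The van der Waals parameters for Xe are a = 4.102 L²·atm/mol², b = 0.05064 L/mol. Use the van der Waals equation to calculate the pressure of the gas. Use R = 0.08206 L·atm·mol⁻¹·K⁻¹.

P = nRT/(V − nb) − a n²/V²
nRT/(V − nb) = (0.476)(0.08206)(530)/(0.5497 − 0.476×0.05064) = 20.702/0.52560 = 39.387 atm
a n²/V² = (4.102)(0.476)²/(0.5497)² = 3.0758 atm
P = 39.387 − 3.0758 = 36.31 atm

P ≈ 36.31 atm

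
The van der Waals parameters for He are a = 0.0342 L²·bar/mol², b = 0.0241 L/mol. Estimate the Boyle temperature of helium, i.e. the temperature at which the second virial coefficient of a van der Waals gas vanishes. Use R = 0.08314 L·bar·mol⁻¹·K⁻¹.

T_B ≈ 17.07 K

For a van der Waals gas the second virial coefficient B₂ = b − a/(RT) vanishes at T_B = a/(Rb).
T_B = 0.0342/(0.08314×0.0241) = 0.0342/0.0020037 = 17.07 K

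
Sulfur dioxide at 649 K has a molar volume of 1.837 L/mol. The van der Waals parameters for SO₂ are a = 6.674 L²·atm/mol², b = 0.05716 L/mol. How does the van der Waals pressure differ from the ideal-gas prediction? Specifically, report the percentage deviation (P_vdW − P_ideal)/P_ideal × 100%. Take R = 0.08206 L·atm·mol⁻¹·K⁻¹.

Ideal: P_ideal = RT/V_m = (0.08206)(649)/1.837 = 28.9913 atm
vdW: P = RT/(V_m − b) − a/V_m² = 53.2569/1.77984 − 6.674/3.37457 = 29.9223 − 1.97773 = 27.9446 atm
% deviation = (27.9446 − 28.9913)/28.9913 × 100% = -3.61%

-3.61 %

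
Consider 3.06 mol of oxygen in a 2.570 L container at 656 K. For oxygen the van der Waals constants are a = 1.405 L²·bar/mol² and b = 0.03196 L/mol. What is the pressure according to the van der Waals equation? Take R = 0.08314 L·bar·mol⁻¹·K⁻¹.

P = nRT/(V − nb) − a n²/V²
nRT/(V − nb) = (3.06)(0.08314)(656)/(2.570 − 3.06×0.03196) = 166.89/2.4722 = 67.507 bar
a n²/V² = (1.405)(3.06)²/(2.570)² = 1.9918 bar
P = 67.507 − 1.9918 = 65.52 bar

P ≈ 65.52 bar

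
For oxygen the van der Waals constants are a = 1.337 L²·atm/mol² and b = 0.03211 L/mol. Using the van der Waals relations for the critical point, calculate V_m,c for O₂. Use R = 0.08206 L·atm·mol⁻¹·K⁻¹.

For a van der Waals gas, V_m,c = 3b.
V_m,c = 3×0.03211 = 0.09633 L/mol

V_m,c ≈ 0.09633 L/mol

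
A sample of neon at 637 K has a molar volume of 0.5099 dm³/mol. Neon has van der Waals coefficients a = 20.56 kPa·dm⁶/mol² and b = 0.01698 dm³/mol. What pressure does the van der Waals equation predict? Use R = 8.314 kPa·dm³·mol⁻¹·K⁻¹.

P ≈ 10665 kPa

P = RT/(V_m − b) − a/V_m²
RT/(V_m − b) = (8.314)(637)/(0.5099 − 0.01698) = 5296.0/0.49292 = 10744 kPa
a/V_m² = 20.56/(0.5099)² = 79.078 kPa
P = 10744 − 79.078 = 10665 kPa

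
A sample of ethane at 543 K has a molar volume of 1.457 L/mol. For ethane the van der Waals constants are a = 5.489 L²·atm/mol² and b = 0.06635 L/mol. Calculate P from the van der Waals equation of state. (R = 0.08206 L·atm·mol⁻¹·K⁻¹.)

P = RT/(V_m − b) − a/V_m²
RT/(V_m − b) = (0.08206)(543)/(1.457 − 0.06635) = 44.559/1.3907 = 32.041 atm
a/V_m² = 5.489/(1.457)² = 2.5857 atm
P = 32.041 − 2.5857 = 29.46 atm

P ≈ 29.46 atm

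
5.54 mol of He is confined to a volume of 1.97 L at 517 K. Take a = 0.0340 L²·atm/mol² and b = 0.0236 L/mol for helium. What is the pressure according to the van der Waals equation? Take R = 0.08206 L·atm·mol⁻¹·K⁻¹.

P ≈ 127.5 atm

P = nRT/(V − nb) − a n²/V²
nRT/(V − nb) = (5.54)(0.08206)(517)/(1.97 − 5.54×0.0236) = 235.03/1.8393 = 127.78 atm
a n²/V² = (0.0340)(5.54)²/(1.97)² = 0.26888 atm
P = 127.78 − 0.26888 = 127.5 atm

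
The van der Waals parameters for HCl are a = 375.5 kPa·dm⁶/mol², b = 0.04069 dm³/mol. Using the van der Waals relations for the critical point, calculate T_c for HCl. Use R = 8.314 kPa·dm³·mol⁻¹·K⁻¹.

T_c ≈ 328.9 K

For a van der Waals gas, T_c = 8a/(27Rb).
T_c = 8×375.5/(27×8.314×0.04069) = 3004.0/9.1340 = 328.9 K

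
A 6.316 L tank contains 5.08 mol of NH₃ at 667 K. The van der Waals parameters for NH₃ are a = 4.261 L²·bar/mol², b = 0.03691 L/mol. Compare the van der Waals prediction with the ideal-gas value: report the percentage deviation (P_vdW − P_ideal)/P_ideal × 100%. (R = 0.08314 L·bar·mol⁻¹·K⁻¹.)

-3.12 %

Ideal: P_ideal = nRT/V = (5.08)(0.08314)(667)/6.316 = 44.6023 bar
vdW: P = nRT/(V − nb) − a n²/V² = 281.708/6.12850 − 109.961/39.8919 = 45.9669 − 2.75647 = 43.2104 bar
% deviation = (43.2104 − 44.6023)/44.6023 × 100% = -3.12%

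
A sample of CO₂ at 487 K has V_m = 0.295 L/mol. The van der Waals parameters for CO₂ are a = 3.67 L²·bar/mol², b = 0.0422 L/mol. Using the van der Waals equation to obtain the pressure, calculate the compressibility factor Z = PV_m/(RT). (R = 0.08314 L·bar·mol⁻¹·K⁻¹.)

Z ≈ 0.8597

P = RT/(V_m − b) − a/V_m² = (0.08314)(487)/(0.295 − 0.0422) − 3.67/(0.295)²
  = 40.489/0.25280 − 42.172 = 160.16 − 42.172 = 117.99 bar
Z = PV_m/(RT) = (117.99)(0.295)/((0.08314)(487)) = 34.807/40.489 = 0.8597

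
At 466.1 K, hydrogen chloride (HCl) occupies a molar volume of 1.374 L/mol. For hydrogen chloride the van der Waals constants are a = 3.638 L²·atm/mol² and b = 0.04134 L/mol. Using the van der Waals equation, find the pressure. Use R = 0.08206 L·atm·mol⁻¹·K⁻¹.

P = RT/(V_m − b) − a/V_m²
RT/(V_m − b) = (0.08206)(466.1)/(1.374 − 0.04134) = 38.248/1.3327 = 28.700 atm
a/V_m² = 3.638/(1.374)² = 1.9270 atm
P = 28.700 − 1.9270 = 26.77 atm

P ≈ 26.77 atm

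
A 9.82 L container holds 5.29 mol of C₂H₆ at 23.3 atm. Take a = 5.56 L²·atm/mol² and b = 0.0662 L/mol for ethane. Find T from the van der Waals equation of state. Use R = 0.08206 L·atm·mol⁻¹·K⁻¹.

T = (P + a n²/V²)(V − nb)/(nR)
P + a n²/V² = 23.3 + (5.56)(5.29)²/(9.82)² = 24.913 atm
V − nb = 9.82 − (5.29)(0.0662) = 9.4698 L
T = (24.913)(9.4698)/((5.29)(0.08206)) = 543.5 K

T ≈ 543.5 K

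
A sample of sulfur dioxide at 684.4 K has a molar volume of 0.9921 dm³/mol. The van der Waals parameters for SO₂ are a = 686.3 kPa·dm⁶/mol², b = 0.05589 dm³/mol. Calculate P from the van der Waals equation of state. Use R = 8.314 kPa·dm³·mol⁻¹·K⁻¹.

P = RT/(V_m − b) − a/V_m²
RT/(V_m − b) = (8.314)(684.4)/(0.9921 − 0.05589) = 5690.1/0.93621 = 6077.8 kPa
a/V_m² = 686.3/(0.9921)² = 697.27 kPa
P = 6077.8 − 697.27 = 5381 kPa

P ≈ 5381 kPa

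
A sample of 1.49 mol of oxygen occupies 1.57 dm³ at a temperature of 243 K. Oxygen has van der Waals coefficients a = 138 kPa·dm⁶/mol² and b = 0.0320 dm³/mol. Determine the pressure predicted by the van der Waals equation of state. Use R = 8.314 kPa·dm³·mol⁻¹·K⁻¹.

P = nRT/(V − nb) − a n²/V²
nRT/(V − nb) = (1.49)(8.314)(243)/(1.57 − 1.49×0.0320) = 3010.2/1.5223 = 1977.4 kPa
a n²/V² = (138)(1.49)²/(1.57)² = 124.29 kPa
P = 1977.4 − 124.29 = 1853 kPa

P ≈ 1853 kPa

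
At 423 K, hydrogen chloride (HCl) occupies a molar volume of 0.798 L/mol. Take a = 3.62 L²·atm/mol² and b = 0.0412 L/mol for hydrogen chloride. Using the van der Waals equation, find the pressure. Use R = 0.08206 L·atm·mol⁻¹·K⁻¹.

P = RT/(V_m − b) − a/V_m²
RT/(V_m − b) = (0.08206)(423)/(0.798 − 0.0412) = 34.711/0.75680 = 45.865 atm
a/V_m² = 3.62/(0.798)² = 5.6846 atm
P = 45.865 − 5.6846 = 40.18 atm

P ≈ 40.18 atm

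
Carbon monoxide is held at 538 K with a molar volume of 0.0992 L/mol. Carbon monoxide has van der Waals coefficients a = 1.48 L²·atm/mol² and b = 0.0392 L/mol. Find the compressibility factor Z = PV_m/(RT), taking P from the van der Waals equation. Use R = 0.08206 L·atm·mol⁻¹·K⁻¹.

Z ≈ 1.315

P = RT/(V_m − b) − a/V_m² = (0.08206)(538)/(0.0992 − 0.0392) − 1.48/(0.0992)²
  = 44.148/0.060000 − 150.40 = 735.80 − 150.40 = 585.40 atm
Z = PV_m/(RT) = (585.40)(0.0992)/((0.08206)(538)) = 58.072/44.148 = 1.315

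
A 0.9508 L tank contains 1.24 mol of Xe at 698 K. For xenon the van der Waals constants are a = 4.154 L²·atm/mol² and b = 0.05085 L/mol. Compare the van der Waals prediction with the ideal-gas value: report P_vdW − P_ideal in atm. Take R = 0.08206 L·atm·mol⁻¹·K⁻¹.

ΔP ≈ -1.760 atm

Ideal: P_ideal = nRT/V = (1.24)(0.08206)(698)/0.9508 = 74.6998 atm
vdW: P = nRT/(V − nb) − a n²/V² = 71.0246/0.887746 − 6.38719/0.904021 = 80.0055 − 7.06531 = 72.9402 atm
ΔP = 72.9402 − 74.6998 = -1.760 atm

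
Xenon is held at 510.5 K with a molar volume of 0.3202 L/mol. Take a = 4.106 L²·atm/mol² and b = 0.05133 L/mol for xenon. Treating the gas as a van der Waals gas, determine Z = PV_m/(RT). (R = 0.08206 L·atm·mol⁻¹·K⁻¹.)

P = RT/(V_m − b) − a/V_m² = (0.08206)(510.5)/(0.3202 − 0.05133) − 4.106/(0.3202)²
  = 41.892/0.26887 − 40.048 = 155.81 − 40.048 = 115.76 atm
Z = PV_m/(RT) = (115.76)(0.3202)/((0.08206)(510.5)) = 37.066/41.892 = 0.8848

Z ≈ 0.8848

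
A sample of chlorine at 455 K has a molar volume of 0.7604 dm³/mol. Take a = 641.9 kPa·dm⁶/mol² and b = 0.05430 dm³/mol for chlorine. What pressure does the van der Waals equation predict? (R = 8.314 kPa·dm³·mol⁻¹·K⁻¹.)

P ≈ 4247 kPa

P = RT/(V_m − b) − a/V_m²
RT/(V_m − b) = (8.314)(455)/(0.7604 − 0.05430) = 3782.9/0.70610 = 5357.5 kPa
a/V_m² = 641.9/(0.7604)² = 1110.2 kPa
P = 5357.5 − 1110.2 = 4247 kPa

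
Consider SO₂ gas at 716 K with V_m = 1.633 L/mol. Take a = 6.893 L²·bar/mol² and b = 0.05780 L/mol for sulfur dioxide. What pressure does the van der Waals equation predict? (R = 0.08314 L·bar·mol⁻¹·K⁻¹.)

P = RT/(V_m − b) − a/V_m²
RT/(V_m − b) = (0.08314)(716)/(1.633 − 0.05780) = 59.528/1.5752 = 37.791 bar
a/V_m² = 6.893/(1.633)² = 2.5849 bar
P = 37.791 − 2.5849 = 35.21 bar

P ≈ 35.21 bar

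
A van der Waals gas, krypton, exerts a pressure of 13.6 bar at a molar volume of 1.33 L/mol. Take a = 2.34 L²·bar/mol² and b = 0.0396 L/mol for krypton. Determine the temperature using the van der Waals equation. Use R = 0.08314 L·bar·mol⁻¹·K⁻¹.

T ≈ 231.6 K

T = (P + a/V_m²)(V_m − b)/R
P + a/V_m² = 13.6 + 2.34/(1.33)² = 14.923 bar
V_m − b = 1.33 − 0.0396 = 1.2904 L/mol
T = (14.923)(1.2904)/0.08314 = 231.6 K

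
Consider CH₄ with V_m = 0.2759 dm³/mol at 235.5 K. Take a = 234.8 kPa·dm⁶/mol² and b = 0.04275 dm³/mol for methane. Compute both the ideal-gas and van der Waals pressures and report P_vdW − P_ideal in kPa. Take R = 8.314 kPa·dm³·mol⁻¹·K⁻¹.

Ideal: P_ideal = RT/V_m = (8.314)(235.5)/0.2759 = 7096.58 kPa
vdW: P = RT/(V_m − b) − a/V_m² = 1957.95/0.233150 − 234.8/0.0761208 = 8397.81 − 3084.57 = 5313.24 kPa
ΔP = 5313.24 − 7096.58 = -1783 kPa

ΔP ≈ -1783 kPa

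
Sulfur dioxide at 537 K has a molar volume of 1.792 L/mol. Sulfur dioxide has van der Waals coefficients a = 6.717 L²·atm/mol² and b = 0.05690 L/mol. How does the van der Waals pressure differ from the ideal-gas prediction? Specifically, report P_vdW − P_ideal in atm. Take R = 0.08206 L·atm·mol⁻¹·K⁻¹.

ΔP ≈ -1.285 atm

Ideal: P_ideal = RT/V_m = (0.08206)(537)/1.792 = 24.5905 atm
vdW: P = RT/(V_m − b) − a/V_m² = 44.0662/1.73510 − 6.717/3.21126 = 25.3969 − 2.09170 = 23.3052 atm
ΔP = 23.3052 − 24.5905 = -1.285 atm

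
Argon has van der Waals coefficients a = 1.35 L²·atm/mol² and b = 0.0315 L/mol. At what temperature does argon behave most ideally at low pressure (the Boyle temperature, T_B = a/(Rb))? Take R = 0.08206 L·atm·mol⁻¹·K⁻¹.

For a van der Waals gas the second virial coefficient B₂ = b − a/(RT) vanishes at T_B = a/(Rb).
T_B = 1.35/(0.08206×0.0315) = 1.35/0.0025849 = 522.3 K

T_B ≈ 522.3 K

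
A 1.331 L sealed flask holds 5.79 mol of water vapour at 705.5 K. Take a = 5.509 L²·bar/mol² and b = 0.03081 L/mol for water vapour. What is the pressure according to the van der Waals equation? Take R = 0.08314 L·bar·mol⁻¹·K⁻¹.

P = nRT/(V − nb) − a n²/V²
nRT/(V − nb) = (5.79)(0.08314)(705.5)/(1.331 − 5.79×0.03081) = 339.61/1.1526 = 294.65 bar
a n²/V² = (5.509)(5.79)²/(1.331)² = 104.25 bar
P = 294.65 − 104.25 = 190.4 bar

P ≈ 190.4 bar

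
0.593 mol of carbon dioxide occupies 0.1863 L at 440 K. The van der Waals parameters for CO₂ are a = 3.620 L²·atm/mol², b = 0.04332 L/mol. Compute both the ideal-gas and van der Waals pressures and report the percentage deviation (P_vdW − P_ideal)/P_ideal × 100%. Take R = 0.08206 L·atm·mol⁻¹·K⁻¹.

Ideal: P_ideal = nRT/V = (0.593)(0.08206)(440)/0.1863 = 114.928 atm
vdW: P = nRT/(V − nb) − a n²/V² = 21.4111/0.160611 − 1.27297/0.0347077 = 133.310 − 36.6769 = 96.633 atm
% deviation = (96.633 − 114.928)/114.928 × 100% = -15.92%

-15.92 %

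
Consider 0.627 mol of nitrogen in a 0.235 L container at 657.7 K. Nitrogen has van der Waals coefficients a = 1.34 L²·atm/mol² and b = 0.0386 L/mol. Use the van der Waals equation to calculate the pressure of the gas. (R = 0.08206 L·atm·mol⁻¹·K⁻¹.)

P = nRT/(V − nb) − a n²/V²
nRT/(V − nb) = (0.627)(0.08206)(657.7)/(0.235 − 0.627×0.0386) = 33.840/0.21080 = 160.53 atm
a n²/V² = (1.34)(0.627)²/(0.235)² = 9.5390 atm
P = 160.53 − 9.5390 = 151.0 atm

P ≈ 151.0 atm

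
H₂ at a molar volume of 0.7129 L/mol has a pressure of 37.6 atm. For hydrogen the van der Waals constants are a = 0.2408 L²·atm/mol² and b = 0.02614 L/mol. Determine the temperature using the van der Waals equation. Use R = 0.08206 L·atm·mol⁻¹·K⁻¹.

T = (P + a/V_m²)(V_m − b)/R
P + a/V_m² = 37.6 + 0.2408/(0.7129)² = 38.074 atm
V_m − b = 0.7129 − 0.02614 = 0.68676 L/mol
T = (38.074)(0.68676)/0.08206 = 318.6 K

T ≈ 318.6 K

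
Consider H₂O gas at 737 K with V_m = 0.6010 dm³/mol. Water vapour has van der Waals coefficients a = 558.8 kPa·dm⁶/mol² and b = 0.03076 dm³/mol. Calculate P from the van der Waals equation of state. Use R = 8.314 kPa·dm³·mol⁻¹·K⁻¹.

P = RT/(V_m − b) − a/V_m²
RT/(V_m − b) = (8.314)(737)/(0.6010 − 0.03076) = 6127.4/0.57024 = 10745 kPa
a/V_m² = 558.8/(0.6010)² = 1547.1 kPa
P = 10745 − 1547.1 = 9198 kPa

P ≈ 9198 kPa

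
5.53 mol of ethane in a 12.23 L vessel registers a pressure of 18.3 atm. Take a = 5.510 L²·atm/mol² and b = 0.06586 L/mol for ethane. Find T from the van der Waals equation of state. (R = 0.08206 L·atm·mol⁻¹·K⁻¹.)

T = (P + a n²/V²)(V − nb)/(nR)
P + a n²/V² = 18.3 + (5.510)(5.53)²/(12.23)² = 19.427 atm
V − nb = 12.23 − (5.53)(0.06586) = 11.866 L
T = (19.427)(11.866)/((5.53)(0.08206)) = 508.0 K

T ≈ 508.0 K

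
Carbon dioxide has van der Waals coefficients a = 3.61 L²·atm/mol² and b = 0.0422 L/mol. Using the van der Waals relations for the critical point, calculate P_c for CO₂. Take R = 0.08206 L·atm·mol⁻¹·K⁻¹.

For a van der Waals gas, P_c = a/(27b²).
P_c = 3.61/(27×(0.0422)²) = 3.61/0.048083 = 75.08 atm

P_c ≈ 75.08 atm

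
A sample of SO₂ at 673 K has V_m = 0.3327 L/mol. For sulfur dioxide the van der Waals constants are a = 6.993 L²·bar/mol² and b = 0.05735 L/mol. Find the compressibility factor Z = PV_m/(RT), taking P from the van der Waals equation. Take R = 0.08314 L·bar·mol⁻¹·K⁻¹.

Z ≈ 0.8326

P = RT/(V_m − b) − a/V_m² = (0.08314)(673)/(0.3327 − 0.05735) − 6.993/(0.3327)²
  = 55.953/0.27535 − 63.177 = 203.21 − 63.177 = 140.03 bar
Z = PV_m/(RT) = (140.03)(0.3327)/((0.08314)(673)) = 46.588/55.953 = 0.8326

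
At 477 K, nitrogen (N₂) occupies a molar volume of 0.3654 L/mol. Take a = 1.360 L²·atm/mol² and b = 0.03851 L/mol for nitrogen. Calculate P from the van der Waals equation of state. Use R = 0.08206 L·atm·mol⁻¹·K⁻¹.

P ≈ 109.6 atm

P = RT/(V_m − b) − a/V_m²
RT/(V_m − b) = (0.08206)(477)/(0.3654 − 0.03851) = 39.143/0.32689 = 119.74 atm
a/V_m² = 1.360/(0.3654)² = 10.186 atm
P = 119.74 − 10.186 = 109.6 atm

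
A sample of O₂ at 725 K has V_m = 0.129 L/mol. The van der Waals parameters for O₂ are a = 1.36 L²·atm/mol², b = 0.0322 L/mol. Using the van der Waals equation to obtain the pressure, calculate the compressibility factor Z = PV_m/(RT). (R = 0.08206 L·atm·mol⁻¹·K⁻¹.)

Z ≈ 1.155

P = RT/(V_m − b) − a/V_m² = (0.08206)(725)/(0.129 − 0.0322) − 1.36/(0.129)²
  = 59.494/0.096800 − 81.726 = 614.61 − 81.726 = 532.88 atm
Z = PV_m/(RT) = (532.88)(0.129)/((0.08206)(725)) = 68.742/59.494 = 1.155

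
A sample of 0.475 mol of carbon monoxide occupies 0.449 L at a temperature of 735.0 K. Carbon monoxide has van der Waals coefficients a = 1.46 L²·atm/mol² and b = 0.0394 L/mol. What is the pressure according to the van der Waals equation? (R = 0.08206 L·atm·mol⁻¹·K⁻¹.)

P = nRT/(V − nb) − a n²/V²
nRT/(V − nb) = (0.475)(0.08206)(735.0)/(0.449 − 0.475×0.0394) = 28.649/0.43029 = 66.581 atm
a n²/V² = (1.46)(0.475)²/(0.449)² = 1.6340 atm
P = 66.581 − 1.6340 = 64.95 atm

P ≈ 64.95 atm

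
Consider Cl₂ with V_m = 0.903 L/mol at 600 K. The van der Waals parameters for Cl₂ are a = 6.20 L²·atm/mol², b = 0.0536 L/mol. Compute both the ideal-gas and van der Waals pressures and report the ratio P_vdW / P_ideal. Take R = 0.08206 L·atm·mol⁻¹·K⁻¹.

Ideal: P_ideal = RT/V_m = (0.08206)(600)/0.903 = 54.5249 atm
vdW: P = RT/(V_m − b) − a/V_m² = 49.2360/0.849400 − 6.20/0.815409 = 57.9656 − 7.60355 = 50.3621 atm
Ratio = 50.3621/54.5249 = 0.9237

P_vdW / P_ideal ≈ 0.9237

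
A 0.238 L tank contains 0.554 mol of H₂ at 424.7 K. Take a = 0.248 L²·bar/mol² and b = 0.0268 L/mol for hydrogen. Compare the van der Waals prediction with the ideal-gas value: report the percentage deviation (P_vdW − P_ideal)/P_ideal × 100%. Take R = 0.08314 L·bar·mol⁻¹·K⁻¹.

Ideal: P_ideal = nRT/V = (0.554)(0.08314)(424.7)/0.238 = 82.1912 bar
vdW: P = nRT/(V − nb) − a n²/V² = 19.5615/0.223153 − 0.0761152/0.0566440 = 87.6596 − 1.34375 = 86.3159 bar
% deviation = (86.3159 − 82.1912)/82.1912 × 100% = 5.02%

5.02 %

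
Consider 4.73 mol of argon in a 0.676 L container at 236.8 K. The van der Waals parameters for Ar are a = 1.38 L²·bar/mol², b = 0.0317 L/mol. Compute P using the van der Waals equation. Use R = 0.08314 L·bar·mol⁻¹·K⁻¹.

P ≈ 109.5 bar

P = nRT/(V − nb) − a n²/V²
nRT/(V − nb) = (4.73)(0.08314)(236.8)/(0.676 − 4.73×0.0317) = 93.122/0.52606 = 177.02 bar
a n²/V² = (1.38)(4.73)²/(0.676)² = 67.563 bar
P = 177.02 − 67.563 = 109.5 bar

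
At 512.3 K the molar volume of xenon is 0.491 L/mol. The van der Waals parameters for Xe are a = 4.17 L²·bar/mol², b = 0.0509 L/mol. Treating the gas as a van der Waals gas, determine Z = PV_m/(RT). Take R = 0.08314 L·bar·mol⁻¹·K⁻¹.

Z ≈ 0.9163

P = RT/(V_m − b) − a/V_m² = (0.08314)(512.3)/(0.491 − 0.0509) − 4.17/(0.491)²
  = 42.593/0.44010 − 17.297 = 96.780 − 17.297 = 79.483 bar
Z = PV_m/(RT) = (79.483)(0.491)/((0.08314)(512.3)) = 39.026/42.593 = 0.9163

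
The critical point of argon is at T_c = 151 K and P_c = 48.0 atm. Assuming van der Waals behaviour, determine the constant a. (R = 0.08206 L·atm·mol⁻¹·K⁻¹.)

From T_c = 8a/(27Rb) and P_c = a/(27b²): a = 27 R² T_c²/(64 P_c).
a = 27×(0.08206)²×(151)²/(64×48.0) = 4145.5/3072.0 = 1.349 L²·atm/mol²

a ≈ 1.349 L²·atm/mol²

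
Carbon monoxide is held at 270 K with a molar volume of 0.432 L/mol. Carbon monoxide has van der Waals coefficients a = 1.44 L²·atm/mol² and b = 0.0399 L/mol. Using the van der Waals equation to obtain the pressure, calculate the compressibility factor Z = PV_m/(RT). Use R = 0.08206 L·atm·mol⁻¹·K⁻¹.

P = RT/(V_m − b) − a/V_m² = (0.08206)(270)/(0.432 − 0.0399) − 1.44/(0.432)²
  = 22.156/0.39210 − 7.7160 = 56.506 − 7.7160 = 48.790 atm
Z = PV_m/(RT) = (48.790)(0.432)/((0.08206)(270)) = 21.077/22.156 = 0.9513

Z ≈ 0.9513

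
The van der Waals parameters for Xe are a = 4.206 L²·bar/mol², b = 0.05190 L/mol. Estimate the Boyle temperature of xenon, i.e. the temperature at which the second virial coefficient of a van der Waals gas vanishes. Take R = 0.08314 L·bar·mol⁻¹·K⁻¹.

T_B ≈ 974.7 K

For a van der Waals gas the second virial coefficient B₂ = b − a/(RT) vanishes at T_B = a/(Rb).
T_B = 4.206/(0.08314×0.05190) = 4.206/0.0043150 = 974.7 K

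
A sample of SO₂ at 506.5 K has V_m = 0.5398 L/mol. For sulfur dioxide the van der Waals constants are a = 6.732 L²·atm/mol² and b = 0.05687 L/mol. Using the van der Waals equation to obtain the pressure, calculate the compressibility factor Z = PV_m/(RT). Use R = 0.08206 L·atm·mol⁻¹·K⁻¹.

P = RT/(V_m − b) − a/V_m² = (0.08206)(506.5)/(0.5398 − 0.05687) − 6.732/(0.5398)²
  = 41.563/0.48293 − 23.104 = 86.064 − 23.104 = 62.960 atm
Z = PV_m/(RT) = (62.960)(0.5398)/((0.08206)(506.5)) = 33.986/41.563 = 0.8177

Z ≈ 0.8177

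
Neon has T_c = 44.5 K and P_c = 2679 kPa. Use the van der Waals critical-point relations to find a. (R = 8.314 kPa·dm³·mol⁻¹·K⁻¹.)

a ≈ 21.56 kPa·dm⁶/mol²

From T_c = 8a/(27Rb) and P_c = a/(27b²): a = 27 R² T_c²/(64 P_c).
a = 27×(8.314)²×(44.5)²/(64×2679) = 3695761/171456 = 21.56 kPa·dm⁶/mol²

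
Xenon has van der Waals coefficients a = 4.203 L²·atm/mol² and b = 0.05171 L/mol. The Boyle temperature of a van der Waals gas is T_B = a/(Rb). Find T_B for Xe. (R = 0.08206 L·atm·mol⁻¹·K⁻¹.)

T_B ≈ 990.5 K

For a van der Waals gas the second virial coefficient B₂ = b − a/(RT) vanishes at T_B = a/(Rb).
T_B = 4.203/(0.08206×0.05171) = 4.203/0.0042433 = 990.5 K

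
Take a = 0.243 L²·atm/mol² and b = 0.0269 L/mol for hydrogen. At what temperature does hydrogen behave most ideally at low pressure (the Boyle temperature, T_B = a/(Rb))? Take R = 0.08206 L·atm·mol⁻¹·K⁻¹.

For a van der Waals gas the second virial coefficient B₂ = b − a/(RT) vanishes at T_B = a/(Rb).
T_B = 0.243/(0.08206×0.0269) = 0.243/0.0022074 = 110.1 K

T_B ≈ 110.1 K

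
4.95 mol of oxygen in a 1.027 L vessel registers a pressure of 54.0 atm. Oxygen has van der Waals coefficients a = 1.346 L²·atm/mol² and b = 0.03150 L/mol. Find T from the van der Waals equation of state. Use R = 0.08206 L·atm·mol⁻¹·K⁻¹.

T = (P + a n²/V²)(V − nb)/(nR)
P + a n²/V² = 54.0 + (1.346)(4.95)²/(1.027)² = 85.269 atm
V − nb = 1.027 − (4.95)(0.03150) = 0.87108 L
T = (85.269)(0.87108)/((4.95)(0.08206)) = 182.9 K

T ≈ 182.9 K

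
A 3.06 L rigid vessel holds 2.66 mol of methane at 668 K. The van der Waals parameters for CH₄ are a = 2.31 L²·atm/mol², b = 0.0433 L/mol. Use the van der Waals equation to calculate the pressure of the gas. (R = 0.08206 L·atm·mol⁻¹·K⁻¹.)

P ≈ 47.77 atm

P = nRT/(V − nb) − a n²/V²
nRT/(V − nb) = (2.66)(0.08206)(668)/(3.06 − 2.66×0.0433) = 145.81/2.9448 = 49.514 atm
a n²/V² = (2.31)(2.66)²/(3.06)² = 1.7456 atm
P = 49.514 − 1.7456 = 47.77 atm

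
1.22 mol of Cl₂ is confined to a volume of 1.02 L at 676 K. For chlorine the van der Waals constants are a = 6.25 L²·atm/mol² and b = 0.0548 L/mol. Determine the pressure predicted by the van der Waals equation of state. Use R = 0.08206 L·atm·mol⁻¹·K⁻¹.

P ≈ 62.06 atm

P = nRT/(V − nb) − a n²/V²
nRT/(V − nb) = (1.22)(0.08206)(676)/(1.02 − 1.22×0.0548) = 67.677/0.95314 = 71.004 atm
a n²/V² = (6.25)(1.22)²/(1.02)² = 8.9413 atm
P = 71.004 − 8.9413 = 62.06 atm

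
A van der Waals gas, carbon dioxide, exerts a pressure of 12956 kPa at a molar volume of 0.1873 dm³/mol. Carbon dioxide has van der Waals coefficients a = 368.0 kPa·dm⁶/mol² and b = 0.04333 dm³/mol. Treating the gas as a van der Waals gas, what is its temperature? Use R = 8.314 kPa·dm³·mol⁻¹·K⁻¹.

T = (P + a/V_m²)(V_m − b)/R
P + a/V_m² = 12956 + 368.0/(0.1873)² = 23446 kPa
V_m − b = 0.1873 − 0.04333 = 0.14397 dm³/mol
T = (23446)(0.14397)/8.314 = 406.0 K

T ≈ 406.0 K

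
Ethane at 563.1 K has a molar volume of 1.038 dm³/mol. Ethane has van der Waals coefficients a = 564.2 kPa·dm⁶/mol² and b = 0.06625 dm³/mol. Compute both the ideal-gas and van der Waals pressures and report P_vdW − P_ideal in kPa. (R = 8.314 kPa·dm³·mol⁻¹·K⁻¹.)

ΔP ≈ -216.2 kPa

Ideal: P_ideal = RT/V_m = (8.314)(563.1)/1.038 = 4510.22 kPa
vdW: P = RT/(V_m − b) − a/V_m² = 4681.61/0.971750 − 564.2/1.07744 = 4817.71 − 523.649 = 4294.06 kPa
ΔP = 4294.06 − 4510.22 = -216.2 kPa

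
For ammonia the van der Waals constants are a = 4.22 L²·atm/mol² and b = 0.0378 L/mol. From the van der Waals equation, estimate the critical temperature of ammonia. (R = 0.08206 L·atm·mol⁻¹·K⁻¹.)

T_c ≈ 403.1 K

For a van der Waals gas, T_c = 8a/(27Rb).
T_c = 8×4.22/(27×0.08206×0.0378) = 33.760/0.083750 = 403.1 K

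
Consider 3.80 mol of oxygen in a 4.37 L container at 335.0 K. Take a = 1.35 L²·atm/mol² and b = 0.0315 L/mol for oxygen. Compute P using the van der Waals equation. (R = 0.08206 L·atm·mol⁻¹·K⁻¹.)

P ≈ 23.56 atm

P = nRT/(V − nb) − a n²/V²
nRT/(V − nb) = (3.80)(0.08206)(335.0)/(4.37 − 3.80×0.0315) = 104.46/4.2503 = 24.577 atm
a n²/V² = (1.35)(3.80)²/(4.37)² = 1.0208 atm
P = 24.577 − 1.0208 = 23.56 atm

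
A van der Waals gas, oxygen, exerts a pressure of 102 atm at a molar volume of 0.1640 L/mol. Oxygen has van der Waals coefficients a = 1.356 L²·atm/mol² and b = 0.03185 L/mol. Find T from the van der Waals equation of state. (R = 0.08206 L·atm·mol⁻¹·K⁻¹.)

T = (P + a/V_m²)(V_m − b)/R
P + a/V_m² = 102 + 1.356/(0.1640)² = 152.42 atm
V_m − b = 0.1640 − 0.03185 = 0.13215 L/mol
T = (152.42)(0.13215)/0.08206 = 245.5 K

T ≈ 245.5 K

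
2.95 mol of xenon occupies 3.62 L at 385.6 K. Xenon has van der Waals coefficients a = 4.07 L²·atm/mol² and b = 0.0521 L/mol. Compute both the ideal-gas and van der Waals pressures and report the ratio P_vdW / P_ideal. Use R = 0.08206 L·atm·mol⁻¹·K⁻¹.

Ideal: P_ideal = nRT/V = (2.95)(0.08206)(385.6)/3.62 = 25.7859 atm
vdW: P = nRT/(V − nb) − a n²/V² = 93.3449/3.46631 − 35.4192/13.1044 = 26.9292 − 2.70285 = 24.2264 atm
Ratio = 24.2264/25.7859 = 0.9395

P_vdW / P_ideal ≈ 0.9395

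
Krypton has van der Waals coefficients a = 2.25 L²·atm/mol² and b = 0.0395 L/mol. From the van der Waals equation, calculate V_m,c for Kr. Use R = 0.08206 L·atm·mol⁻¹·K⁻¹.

V_m,c ≈ 0.1185 L/mol

For a van der Waals gas, V_m,c = 3b.
V_m,c = 3×0.0395 = 0.1185 L/mol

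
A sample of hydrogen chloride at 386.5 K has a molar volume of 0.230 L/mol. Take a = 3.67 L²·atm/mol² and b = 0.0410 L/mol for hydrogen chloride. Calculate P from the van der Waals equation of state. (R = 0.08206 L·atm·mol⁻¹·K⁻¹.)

P = RT/(V_m − b) − a/V_m²
RT/(V_m − b) = (0.08206)(386.5)/(0.230 − 0.0410) = 31.716/0.18900 = 167.81 atm
a/V_m² = 3.67/(0.230)² = 69.376 atm
P = 167.81 − 69.376 = 98.43 atm

P ≈ 98.43 atm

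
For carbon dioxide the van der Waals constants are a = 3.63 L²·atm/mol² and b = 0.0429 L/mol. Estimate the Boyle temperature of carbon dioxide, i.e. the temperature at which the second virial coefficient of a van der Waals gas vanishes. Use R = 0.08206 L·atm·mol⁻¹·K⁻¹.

For a van der Waals gas the second virial coefficient B₂ = b − a/(RT) vanishes at T_B = a/(Rb).
T_B = 3.63/(0.08206×0.0429) = 3.63/0.0035204 = 1031 K

T_B ≈ 1031 K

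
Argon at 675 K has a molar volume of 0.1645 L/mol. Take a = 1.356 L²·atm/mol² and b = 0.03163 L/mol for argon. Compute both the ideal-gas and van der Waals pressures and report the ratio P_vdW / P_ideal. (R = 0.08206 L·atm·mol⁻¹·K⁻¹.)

P_vdW / P_ideal ≈ 1.089

Ideal: P_ideal = RT/V_m = (0.08206)(675)/0.1645 = 336.720 atm
vdW: P = RT/(V_m − b) − a/V_m² = 55.3905/0.132870 − 1.356/0.0270603 = 416.877 − 50.1103 = 366.767 atm
Ratio = 366.767/336.720 = 1.089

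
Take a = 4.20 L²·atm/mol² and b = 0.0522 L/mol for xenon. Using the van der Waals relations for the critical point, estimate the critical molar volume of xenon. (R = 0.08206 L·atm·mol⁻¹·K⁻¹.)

V_m,c ≈ 0.1566 L/mol

For a van der Waals gas, V_m,c = 3b.
V_m,c = 3×0.0522 = 0.1566 L/mol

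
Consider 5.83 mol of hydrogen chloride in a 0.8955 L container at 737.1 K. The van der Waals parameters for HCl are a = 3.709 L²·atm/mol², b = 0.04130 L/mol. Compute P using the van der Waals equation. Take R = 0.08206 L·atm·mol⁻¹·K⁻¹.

P ≈ 381.4 atm

P = nRT/(V − nb) − a n²/V²
nRT/(V − nb) = (5.83)(0.08206)(737.1)/(0.8955 − 5.83×0.04130) = 352.64/0.65472 = 538.61 atm
a n²/V² = (3.709)(5.83)²/(0.8955)² = 157.20 atm
P = 538.61 − 157.20 = 381.4 atm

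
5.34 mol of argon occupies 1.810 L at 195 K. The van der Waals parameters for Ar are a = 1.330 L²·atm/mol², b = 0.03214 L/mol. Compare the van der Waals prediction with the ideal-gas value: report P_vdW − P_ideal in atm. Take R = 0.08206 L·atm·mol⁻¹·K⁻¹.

ΔP ≈ -6.631 atm

Ideal: P_ideal = nRT/V = (5.34)(0.08206)(195)/1.810 = 47.2094 atm
vdW: P = nRT/(V − nb) − a n²/V² = 85.4491/1.63837 − 37.9257/3.27610 = 52.1549 − 11.5765 = 40.5784 atm
ΔP = 40.5784 − 47.2094 = -6.631 atm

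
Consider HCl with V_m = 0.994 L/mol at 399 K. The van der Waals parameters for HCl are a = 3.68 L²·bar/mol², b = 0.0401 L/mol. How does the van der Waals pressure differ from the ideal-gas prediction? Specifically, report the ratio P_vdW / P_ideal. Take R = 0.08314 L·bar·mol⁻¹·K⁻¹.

P_vdW / P_ideal ≈ 0.9304

Ideal: P_ideal = RT/V_m = (0.08314)(399)/0.994 = 33.3731 bar
vdW: P = RT/(V_m − b) − a/V_m² = 33.1729/0.953900 − 3.68/0.988036 = 34.7761 − 3.72456 = 31.0515 bar
Ratio = 31.0515/33.3731 = 0.9304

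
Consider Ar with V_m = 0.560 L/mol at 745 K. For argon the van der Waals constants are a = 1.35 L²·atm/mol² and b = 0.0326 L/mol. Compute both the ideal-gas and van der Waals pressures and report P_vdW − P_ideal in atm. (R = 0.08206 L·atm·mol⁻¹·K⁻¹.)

Ideal: P_ideal = RT/V_m = (0.08206)(745)/0.560 = 109.169 atm
vdW: P = RT/(V_m − b) − a/V_m² = 61.1347/0.527400 − 1.35/0.313600 = 115.917 − 4.30485 = 111.612 atm
ΔP = 111.612 − 109.169 = 2.44 atm

ΔP ≈ 2.44 atm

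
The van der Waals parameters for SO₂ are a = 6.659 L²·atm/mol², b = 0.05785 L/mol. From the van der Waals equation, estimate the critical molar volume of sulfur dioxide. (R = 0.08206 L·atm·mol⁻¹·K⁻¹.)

For a van der Waals gas, V_m,c = 3b.
V_m,c = 3×0.05785 = 0.1736 L/mol

V_m,c ≈ 0.1736 L/mol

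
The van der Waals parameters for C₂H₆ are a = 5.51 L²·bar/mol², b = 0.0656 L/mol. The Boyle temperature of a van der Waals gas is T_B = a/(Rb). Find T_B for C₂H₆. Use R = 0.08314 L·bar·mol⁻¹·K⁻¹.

T_B ≈ 1010 K

For a van der Waals gas the second virial coefficient B₂ = b − a/(RT) vanishes at T_B = a/(Rb).
T_B = 5.51/(0.08314×0.0656) = 5.51/0.0054540 = 1010 K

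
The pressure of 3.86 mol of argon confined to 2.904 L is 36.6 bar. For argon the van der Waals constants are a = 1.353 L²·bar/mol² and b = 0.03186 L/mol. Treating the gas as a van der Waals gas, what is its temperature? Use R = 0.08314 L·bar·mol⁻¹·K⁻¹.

T ≈ 337.9 K

T = (P + a n²/V²)(V − nb)/(nR)
P + a n²/V² = 36.6 + (1.353)(3.86)²/(2.904)² = 38.990 bar
V − nb = 2.904 − (3.86)(0.03186) = 2.7810 L
T = (38.990)(2.7810)/((3.86)(0.08314)) = 337.9 K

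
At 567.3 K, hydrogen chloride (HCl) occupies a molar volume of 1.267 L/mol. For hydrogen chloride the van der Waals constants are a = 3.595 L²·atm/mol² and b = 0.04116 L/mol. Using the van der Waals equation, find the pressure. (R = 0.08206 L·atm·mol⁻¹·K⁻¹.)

P = RT/(V_m − b) − a/V_m²
RT/(V_m − b) = (0.08206)(567.3)/(1.267 − 0.04116) = 46.553/1.2258 = 37.978 atm
a/V_m² = 3.595/(1.267)² = 2.2395 atm
P = 37.978 − 2.2395 = 35.74 atm

P ≈ 35.74 atm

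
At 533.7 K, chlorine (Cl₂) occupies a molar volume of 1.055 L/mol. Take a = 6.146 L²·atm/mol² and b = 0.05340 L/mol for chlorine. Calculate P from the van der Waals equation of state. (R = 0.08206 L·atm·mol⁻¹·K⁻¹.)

P = RT/(V_m − b) − a/V_m²
RT/(V_m − b) = (0.08206)(533.7)/(1.055 − 0.05340) = 43.795/1.0016 = 43.725 atm
a/V_m² = 6.146/(1.055)² = 5.5219 atm
P = 43.725 − 5.5219 = 38.20 atm

P ≈ 38.20 atm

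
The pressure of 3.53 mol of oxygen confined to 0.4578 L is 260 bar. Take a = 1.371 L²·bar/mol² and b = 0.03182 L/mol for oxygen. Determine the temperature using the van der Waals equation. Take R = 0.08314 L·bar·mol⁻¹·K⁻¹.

T = (P + a n²/V²)(V − nb)/(nR)
P + a n²/V² = 260 + (1.371)(3.53)²/(0.4578)² = 341.51 bar
V − nb = 0.4578 − (3.53)(0.03182) = 0.34548 L
T = (341.51)(0.34548)/((3.53)(0.08314)) = 402.0 K

T ≈ 402.0 K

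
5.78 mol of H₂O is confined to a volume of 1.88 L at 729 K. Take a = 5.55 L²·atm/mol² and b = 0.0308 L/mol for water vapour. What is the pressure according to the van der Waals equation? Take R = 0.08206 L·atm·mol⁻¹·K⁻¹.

P = nRT/(V − nb) − a n²/V²
nRT/(V − nb) = (5.78)(0.08206)(729)/(1.88 − 5.78×0.0308) = 345.77/1.7020 = 203.16 atm
a n²/V² = (5.55)(5.78)²/(1.88)² = 52.461 atm
P = 203.16 − 52.461 = 150.7 atm

P ≈ 150.7 atm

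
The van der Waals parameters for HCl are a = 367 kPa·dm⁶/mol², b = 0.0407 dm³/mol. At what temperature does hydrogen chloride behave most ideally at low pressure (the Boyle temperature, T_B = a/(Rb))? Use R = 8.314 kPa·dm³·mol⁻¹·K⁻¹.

T_B ≈ 1085 K

For a van der Waals gas the second virial coefficient B₂ = b − a/(RT) vanishes at T_B = a/(Rb).
T_B = 367/(8.314×0.0407) = 367/0.33838 = 1085 K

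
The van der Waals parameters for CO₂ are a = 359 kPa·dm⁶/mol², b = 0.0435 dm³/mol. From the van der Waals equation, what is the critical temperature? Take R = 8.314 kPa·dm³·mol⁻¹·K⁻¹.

T_c ≈ 294.1 K

For a van der Waals gas, T_c = 8a/(27Rb).
T_c = 8×359/(27×8.314×0.0435) = 2872.0/9.7648 = 294.1 K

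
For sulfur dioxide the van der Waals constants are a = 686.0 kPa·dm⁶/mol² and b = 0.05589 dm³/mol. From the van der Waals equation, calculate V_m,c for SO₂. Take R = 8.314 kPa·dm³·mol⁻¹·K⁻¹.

V_m,c ≈ 0.1677 dm³/mol

For a van der Waals gas, V_m,c = 3b.
V_m,c = 3×0.05589 = 0.1677 dm³/mol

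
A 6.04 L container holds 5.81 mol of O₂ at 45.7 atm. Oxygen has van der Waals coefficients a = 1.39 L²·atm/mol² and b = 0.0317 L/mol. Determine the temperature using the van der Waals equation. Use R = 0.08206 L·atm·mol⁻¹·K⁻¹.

T = (P + a n²/V²)(V − nb)/(nR)
P + a n²/V² = 45.7 + (1.39)(5.81)²/(6.04)² = 46.986 atm
V − nb = 6.04 − (5.81)(0.0317) = 5.8558 L
T = (46.986)(5.8558)/((5.81)(0.08206)) = 577.1 K

T ≈ 577.1 K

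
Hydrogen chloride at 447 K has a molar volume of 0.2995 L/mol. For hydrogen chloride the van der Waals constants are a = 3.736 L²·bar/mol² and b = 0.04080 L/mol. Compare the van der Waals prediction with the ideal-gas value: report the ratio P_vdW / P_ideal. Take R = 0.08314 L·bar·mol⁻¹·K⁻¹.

Ideal: P_ideal = RT/V_m = (0.08314)(447)/0.2995 = 124.085 bar
vdW: P = RT/(V_m − b) − a/V_m² = 37.1636/0.258700 − 3.736/0.0897003 = 143.655 − 41.6498 = 102.005 bar
Ratio = 102.005/124.085 = 0.8221

P_vdW / P_ideal ≈ 0.8221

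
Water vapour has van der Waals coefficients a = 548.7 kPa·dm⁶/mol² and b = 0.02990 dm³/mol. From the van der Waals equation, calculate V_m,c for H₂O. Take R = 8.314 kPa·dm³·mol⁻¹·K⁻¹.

For a van der Waals gas, V_m,c = 3b.
V_m,c = 3×0.02990 = 0.08970 dm³/mol

V_m,c ≈ 0.08970 dm³/mol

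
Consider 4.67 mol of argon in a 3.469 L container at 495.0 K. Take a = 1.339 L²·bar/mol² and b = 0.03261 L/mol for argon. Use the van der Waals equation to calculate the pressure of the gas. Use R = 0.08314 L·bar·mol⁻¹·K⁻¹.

P ≈ 55.52 bar

P = nRT/(V − nb) − a n²/V²
nRT/(V − nb) = (4.67)(0.08314)(495.0)/(3.469 − 4.67×0.03261) = 192.19/3.3167 = 57.946 bar
a n²/V² = (1.339)(4.67)²/(3.469)² = 2.4266 bar
P = 57.946 − 2.4266 = 55.52 bar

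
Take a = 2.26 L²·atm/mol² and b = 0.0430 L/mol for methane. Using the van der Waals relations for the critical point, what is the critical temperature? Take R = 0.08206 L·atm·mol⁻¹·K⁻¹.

T_c ≈ 189.8 K

For a van der Waals gas, T_c = 8a/(27Rb).
T_c = 8×2.26/(27×0.08206×0.0430) = 18.080/0.095272 = 189.8 K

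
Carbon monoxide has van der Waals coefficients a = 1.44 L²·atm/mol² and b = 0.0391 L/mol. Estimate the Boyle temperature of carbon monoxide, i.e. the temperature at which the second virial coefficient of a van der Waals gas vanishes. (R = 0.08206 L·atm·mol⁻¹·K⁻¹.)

T_B ≈ 448.8 K

For a van der Waals gas the second virial coefficient B₂ = b − a/(RT) vanishes at T_B = a/(Rb).
T_B = 1.44/(0.08206×0.0391) = 1.44/0.0032085 = 448.8 K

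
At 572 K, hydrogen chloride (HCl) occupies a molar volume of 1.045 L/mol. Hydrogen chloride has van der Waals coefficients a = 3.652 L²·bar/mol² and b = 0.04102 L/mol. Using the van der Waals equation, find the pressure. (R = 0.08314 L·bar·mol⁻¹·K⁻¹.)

P ≈ 44.02 bar

P = RT/(V_m − b) − a/V_m²
RT/(V_m − b) = (0.08314)(572)/(1.045 − 0.04102) = 47.556/1.0040 = 47.367 bar
a/V_m² = 3.652/(1.045)² = 3.3442 bar
P = 47.367 − 3.3442 = 44.02 bar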